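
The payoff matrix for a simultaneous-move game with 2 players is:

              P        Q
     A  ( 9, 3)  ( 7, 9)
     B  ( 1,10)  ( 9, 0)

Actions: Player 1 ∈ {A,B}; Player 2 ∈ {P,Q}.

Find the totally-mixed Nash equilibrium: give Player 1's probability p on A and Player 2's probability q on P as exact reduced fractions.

P1 indiff ⇒ q·9+(1-q)·7 = q·1+(1-q)·9 ⇒ q(8) = (1-q)(2) ⇒ q = 1/5
P2 indiff ⇒ p·3+(1-p)·10 = p·9+(1-p)·0 ⇒ p(-6) = (1-p)(-10) ⇒ p = 5/8

(p,q) = (5/8, 1/5)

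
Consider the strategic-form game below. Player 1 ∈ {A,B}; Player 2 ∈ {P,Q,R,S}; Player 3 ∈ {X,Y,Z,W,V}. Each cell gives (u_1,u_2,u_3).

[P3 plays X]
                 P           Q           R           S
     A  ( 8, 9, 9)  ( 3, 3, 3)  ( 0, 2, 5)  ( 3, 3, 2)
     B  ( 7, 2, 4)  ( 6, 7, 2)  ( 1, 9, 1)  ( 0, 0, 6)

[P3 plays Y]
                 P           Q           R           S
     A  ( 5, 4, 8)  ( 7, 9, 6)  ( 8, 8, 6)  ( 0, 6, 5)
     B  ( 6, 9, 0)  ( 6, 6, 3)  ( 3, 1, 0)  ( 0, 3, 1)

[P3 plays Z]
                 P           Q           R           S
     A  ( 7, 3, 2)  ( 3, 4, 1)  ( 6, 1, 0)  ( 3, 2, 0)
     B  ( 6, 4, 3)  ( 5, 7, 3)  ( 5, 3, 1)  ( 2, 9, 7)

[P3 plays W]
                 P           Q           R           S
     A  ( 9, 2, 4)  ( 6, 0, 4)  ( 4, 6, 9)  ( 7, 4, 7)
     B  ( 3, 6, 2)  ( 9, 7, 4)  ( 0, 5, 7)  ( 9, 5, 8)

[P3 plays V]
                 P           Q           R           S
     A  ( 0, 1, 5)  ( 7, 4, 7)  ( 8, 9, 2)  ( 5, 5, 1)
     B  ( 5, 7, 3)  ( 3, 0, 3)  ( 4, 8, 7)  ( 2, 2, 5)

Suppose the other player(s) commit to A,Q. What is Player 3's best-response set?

BR_3 = {V}

u_3(X vs A,Q) = 3
u_3(Y vs A,Q) = 6
u_3(Z vs A,Q) = 1
u_3(W vs A,Q) = 4
u_3(V vs A,Q) = 7
max payoff 7 at {V}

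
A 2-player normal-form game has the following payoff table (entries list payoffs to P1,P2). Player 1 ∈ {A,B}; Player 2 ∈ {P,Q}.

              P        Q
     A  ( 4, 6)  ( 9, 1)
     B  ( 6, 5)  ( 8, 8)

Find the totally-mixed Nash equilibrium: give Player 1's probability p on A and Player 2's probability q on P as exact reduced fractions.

p=3/8, q=1/3

P1 indiff ⇒ q·4+(1-q)·9 = q·6+(1-q)·8 ⇒ q(-2) = (1-q)(-1) ⇒ q = 1/3
P2 indiff ⇒ p·6+(1-p)·5 = p·1+(1-p)·8 ⇒ p(5) = (1-p)(3) ⇒ p = 3/8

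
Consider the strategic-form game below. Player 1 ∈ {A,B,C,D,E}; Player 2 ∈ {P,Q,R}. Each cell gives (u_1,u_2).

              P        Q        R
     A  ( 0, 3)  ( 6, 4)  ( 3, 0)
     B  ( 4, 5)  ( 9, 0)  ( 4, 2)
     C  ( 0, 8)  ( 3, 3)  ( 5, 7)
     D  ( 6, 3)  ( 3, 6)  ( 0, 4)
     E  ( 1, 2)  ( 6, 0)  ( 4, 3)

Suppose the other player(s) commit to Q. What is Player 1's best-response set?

u_1(A vs Q) = 6
u_1(B vs Q) = 9
u_1(C vs Q) = 3
u_1(D vs Q) = 3
u_1(E vs Q) = 6
max payoff 9 at {B}

argmax u_1 = {B}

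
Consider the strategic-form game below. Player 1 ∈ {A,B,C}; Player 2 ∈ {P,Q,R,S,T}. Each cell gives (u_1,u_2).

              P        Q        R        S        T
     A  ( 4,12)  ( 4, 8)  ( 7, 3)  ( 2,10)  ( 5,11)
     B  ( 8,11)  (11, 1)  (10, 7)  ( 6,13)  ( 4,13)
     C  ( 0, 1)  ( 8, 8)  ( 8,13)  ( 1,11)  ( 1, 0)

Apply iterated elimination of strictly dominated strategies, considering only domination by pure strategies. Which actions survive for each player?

P1 drop C (B beats it: P:8>0 Q:11>8 R:10>8 S:6>1 T:4>1)
P2 drop Q (P beats it: A:12>8 B:11>1)
P2 drop R (P beats it: A:12>3 B:11>7)
P1→{A,B} P2→{P,S,T}

IESDS → P1:{A,B} P2:{P,S,T}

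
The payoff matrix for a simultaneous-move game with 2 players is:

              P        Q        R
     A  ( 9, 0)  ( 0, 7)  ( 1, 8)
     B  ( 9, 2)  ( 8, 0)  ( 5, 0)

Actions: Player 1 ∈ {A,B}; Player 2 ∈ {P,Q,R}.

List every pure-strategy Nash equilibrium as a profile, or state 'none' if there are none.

(A,P): not NE [P2→R gives 8>0]
(A,Q): not NE [P1→B gives 8>0; P2→R gives 8>7]
(A,R): not NE [P1→B gives 5>1]
(B,P): NE
(B,Q): not NE [P2→P gives 2>0]
(B,R): not NE [P2→P gives 2>0]

NE set: (B,P)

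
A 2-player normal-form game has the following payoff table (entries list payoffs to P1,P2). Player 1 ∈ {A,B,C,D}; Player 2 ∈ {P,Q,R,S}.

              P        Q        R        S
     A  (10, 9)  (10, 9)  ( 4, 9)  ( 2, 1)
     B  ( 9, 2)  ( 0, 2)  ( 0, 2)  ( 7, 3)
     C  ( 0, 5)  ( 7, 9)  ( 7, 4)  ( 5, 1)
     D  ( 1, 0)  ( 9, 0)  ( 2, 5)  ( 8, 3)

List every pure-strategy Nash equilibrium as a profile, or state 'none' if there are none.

NE set: (A,P), (A,Q)

(A,P): NE
(A,Q): NE
(A,R): not NE [P1→C gives 7>4]
(A,S): not NE [P1→D gives 8>2; P2→R gives 9>1]
(B,P): not NE [P1→A gives 10>9; P2→S gives 3>2]
(B,Q): not NE [P1→A gives 10>0; P2→S gives 3>2]
(B,R): not NE [P1→C gives 7>0; P2→S gives 3>2]
(B,S): not NE [P1→D gives 8>7]
(C,P): not NE [P1→A gives 10>0; P2→Q gives 9>5]
(C,Q): not NE [P1→A gives 10>7]
(C,R): not NE [P2→Q gives 9>4]
(C,S): not NE [P1→D gives 8>5; P2→Q gives 9>1]
(D,P): not NE [P1→A gives 10>1; P2→R gives 5>0]
(D,Q): not NE [P1→A gives 10>9; P2→R gives 5>0]
(D,R): not NE [P1→C gives 7>2]
(D,S): not NE [P2→R gives 5>3]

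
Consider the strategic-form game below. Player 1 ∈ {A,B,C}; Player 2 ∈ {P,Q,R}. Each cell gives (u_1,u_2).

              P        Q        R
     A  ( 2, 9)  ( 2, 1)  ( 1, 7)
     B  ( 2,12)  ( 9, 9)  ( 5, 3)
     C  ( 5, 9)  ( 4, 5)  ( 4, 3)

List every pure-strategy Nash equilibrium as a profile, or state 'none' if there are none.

PSNE = {(C,P)}

(A,P): not NE [P1→C gives 5>2]
(A,Q): not NE [P1→B gives 9>2; P2→P gives 9>1]
(A,R): not NE [P1→B gives 5>1; P2→P gives 9>7]
(B,P): not NE [P1→C gives 5>2]
(B,Q): not NE [P2→P gives 12>9]
(B,R): not NE [P2→P gives 12>3]
(C,P): NE
(C,Q): not NE [P1→B gives 9>4; P2→P gives 9>5]
(C,R): not NE [P1→B gives 5>4; P2→P gives 9>3]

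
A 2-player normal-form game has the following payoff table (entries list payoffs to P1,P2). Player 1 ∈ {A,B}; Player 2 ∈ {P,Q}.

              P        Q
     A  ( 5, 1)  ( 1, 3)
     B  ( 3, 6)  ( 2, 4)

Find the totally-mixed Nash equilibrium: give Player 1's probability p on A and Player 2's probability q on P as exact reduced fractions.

P1 mixes 1/2 on A; P2 mixes 1/3 on P

P1 indiff ⇒ q·5+(1-q)·1 = q·3+(1-q)·2 ⇒ q(2) = (1-q)(1) ⇒ q = 1/3
P2 indiff ⇒ p·1+(1-p)·6 = p·3+(1-p)·4 ⇒ p(-2) = (1-p)(-2) ⇒ p = 1/2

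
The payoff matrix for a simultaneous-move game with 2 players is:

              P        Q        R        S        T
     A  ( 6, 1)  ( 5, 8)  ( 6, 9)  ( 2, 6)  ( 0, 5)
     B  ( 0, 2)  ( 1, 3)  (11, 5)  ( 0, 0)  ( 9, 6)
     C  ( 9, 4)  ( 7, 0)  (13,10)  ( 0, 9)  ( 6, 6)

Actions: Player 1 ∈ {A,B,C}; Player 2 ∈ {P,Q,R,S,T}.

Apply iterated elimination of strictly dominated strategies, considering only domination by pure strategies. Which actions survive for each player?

Survivors P1:{B,C} P2:{R,T}

P2 drop P (R beats it: A:9>1 B:5>2 C:10>4)
P2 drop Q (R beats it: A:9>8 B:5>3 C:10>0)
P2 drop S (R beats it: A:9>6 B:5>0 C:10>9)
P1 drop A (B beats it: R:11>6 T:9>0)
P1→{B,C} P2→{R,T}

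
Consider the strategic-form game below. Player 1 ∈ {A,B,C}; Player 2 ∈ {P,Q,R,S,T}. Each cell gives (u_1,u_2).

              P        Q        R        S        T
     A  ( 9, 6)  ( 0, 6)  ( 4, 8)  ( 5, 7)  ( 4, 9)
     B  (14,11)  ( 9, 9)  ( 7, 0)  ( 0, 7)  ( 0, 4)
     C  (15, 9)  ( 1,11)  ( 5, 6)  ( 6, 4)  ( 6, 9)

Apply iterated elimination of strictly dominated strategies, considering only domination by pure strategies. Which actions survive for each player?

Remaining: P1:{B,C} P2:{P,Q}

P1 drop A (C beats it: P:15>9 Q:1>0 R:5>4 S:6>5 T:6>4)
P2 drop R (P beats it: B:11>0 C:9>6)
P2 drop S (P beats it: B:11>7 C:9>4)
P2 drop T (Q beats it: B:9>4 C:11>9)
P1→{B,C} P2→{P,Q}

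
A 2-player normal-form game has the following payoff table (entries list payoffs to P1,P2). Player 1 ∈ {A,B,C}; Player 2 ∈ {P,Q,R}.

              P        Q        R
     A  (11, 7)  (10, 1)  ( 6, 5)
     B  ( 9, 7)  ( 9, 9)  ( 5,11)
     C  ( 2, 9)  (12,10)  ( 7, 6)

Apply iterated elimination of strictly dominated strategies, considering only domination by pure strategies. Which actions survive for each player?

P1 drop B (A beats it: P:11>9 Q:10>9 R:6>5)
P2 drop R (P beats it: A:7>5 C:9>6)
P1→{A,C} P2→{P,Q}

Remaining: P1:{A,C} P2:{P,Q}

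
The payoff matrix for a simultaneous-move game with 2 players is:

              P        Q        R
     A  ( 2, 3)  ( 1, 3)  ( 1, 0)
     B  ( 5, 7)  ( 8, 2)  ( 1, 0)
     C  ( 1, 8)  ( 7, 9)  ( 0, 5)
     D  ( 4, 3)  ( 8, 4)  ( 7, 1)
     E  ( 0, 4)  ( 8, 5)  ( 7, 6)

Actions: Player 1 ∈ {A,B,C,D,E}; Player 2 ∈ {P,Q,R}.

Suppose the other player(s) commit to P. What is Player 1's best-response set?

u_1(A vs P) = 2
u_1(B vs P) = 5
u_1(C vs P) = 1
u_1(D vs P) = 4
u_1(E vs P) = 0
max payoff 5 at {B}

argmax u_1 = {B}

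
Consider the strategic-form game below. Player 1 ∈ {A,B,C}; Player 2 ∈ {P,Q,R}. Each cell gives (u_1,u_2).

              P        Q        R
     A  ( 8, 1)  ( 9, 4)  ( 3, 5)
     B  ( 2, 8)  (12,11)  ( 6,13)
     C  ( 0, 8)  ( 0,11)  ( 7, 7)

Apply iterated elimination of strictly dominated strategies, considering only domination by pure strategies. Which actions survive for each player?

IESDS → P1:{B,C} P2:{Q,R}

P2 drop P (Q beats it: A:4>1 B:11>8 C:11>8)
P1 drop A (B beats it: Q:12>9 R:6>3)
P1→{B,C} P2→{Q,R}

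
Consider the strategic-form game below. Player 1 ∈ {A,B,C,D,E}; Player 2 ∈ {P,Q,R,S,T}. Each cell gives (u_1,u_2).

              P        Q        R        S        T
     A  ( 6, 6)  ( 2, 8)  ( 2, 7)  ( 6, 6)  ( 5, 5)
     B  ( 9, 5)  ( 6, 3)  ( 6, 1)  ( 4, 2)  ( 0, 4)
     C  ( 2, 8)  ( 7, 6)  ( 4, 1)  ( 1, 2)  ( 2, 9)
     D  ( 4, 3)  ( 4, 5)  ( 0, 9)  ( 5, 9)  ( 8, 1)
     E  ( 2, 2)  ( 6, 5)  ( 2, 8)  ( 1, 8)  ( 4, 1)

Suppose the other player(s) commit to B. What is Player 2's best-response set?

P2 best: {P}

u_2(P vs B) = 5
u_2(Q vs B) = 3
u_2(R vs B) = 1
u_2(S vs B) = 2
u_2(T vs B) = 4
max payoff 5 at {P}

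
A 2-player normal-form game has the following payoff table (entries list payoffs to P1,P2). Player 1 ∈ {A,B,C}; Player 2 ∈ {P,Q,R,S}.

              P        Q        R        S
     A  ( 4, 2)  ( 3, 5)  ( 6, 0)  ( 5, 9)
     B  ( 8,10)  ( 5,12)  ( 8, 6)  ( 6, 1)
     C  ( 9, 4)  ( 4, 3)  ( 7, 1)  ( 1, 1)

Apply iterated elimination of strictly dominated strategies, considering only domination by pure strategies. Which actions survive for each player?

Survivors P1:{B,C} P2:{P,Q}

P1 drop A (B beats it: P:8>4 Q:5>3 R:8>6 S:6>5)
P2 drop R (P beats it: B:10>6 C:4>1)
P2 drop S (P beats it: B:10>1 C:4>1)
P1→{B,C} P2→{P,Q}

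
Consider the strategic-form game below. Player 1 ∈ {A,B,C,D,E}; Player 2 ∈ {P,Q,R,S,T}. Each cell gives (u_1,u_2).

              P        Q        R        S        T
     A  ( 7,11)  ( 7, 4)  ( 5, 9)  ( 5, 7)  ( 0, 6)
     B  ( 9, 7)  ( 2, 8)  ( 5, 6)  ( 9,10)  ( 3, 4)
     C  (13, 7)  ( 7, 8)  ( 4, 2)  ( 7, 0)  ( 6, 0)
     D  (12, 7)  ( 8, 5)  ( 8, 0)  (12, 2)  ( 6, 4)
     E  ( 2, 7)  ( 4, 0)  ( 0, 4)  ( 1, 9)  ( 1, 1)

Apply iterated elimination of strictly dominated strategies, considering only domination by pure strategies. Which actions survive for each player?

Survivors P1:{C,D} P2:{P,Q}

P1 drop A (D beats it: P:12>7 Q:8>7 R:8>5 S:12>5 T:6>0)
P1 drop B (D beats it: P:12>9 Q:8>2 R:8>5 S:12>9 T:6>3)
P1 drop E (C beats it: P:13>2 Q:7>4 R:4>0 S:7>1 T:6>1)
P2 drop R (P beats it: C:7>2 D:7>0)
P2 drop S (P beats it: C:7>0 D:7>2)
P2 drop T (P beats it: C:7>0 D:7>4)
P1→{C,D} P2→{P,Q}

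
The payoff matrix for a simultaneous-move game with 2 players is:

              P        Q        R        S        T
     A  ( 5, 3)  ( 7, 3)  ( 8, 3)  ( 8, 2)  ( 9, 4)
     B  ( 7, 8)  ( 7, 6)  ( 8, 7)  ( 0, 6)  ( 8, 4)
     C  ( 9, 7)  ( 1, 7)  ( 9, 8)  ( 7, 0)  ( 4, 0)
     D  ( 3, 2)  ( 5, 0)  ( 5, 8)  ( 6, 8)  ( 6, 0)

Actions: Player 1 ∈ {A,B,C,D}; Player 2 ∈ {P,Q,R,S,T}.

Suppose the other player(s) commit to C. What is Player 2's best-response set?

u_2(P vs C) = 7
u_2(Q vs C) = 7
u_2(R vs C) = 8
u_2(S vs C) = 0
u_2(T vs C) = 0
max payoff 8 at {R}

argmax u_2 = {R}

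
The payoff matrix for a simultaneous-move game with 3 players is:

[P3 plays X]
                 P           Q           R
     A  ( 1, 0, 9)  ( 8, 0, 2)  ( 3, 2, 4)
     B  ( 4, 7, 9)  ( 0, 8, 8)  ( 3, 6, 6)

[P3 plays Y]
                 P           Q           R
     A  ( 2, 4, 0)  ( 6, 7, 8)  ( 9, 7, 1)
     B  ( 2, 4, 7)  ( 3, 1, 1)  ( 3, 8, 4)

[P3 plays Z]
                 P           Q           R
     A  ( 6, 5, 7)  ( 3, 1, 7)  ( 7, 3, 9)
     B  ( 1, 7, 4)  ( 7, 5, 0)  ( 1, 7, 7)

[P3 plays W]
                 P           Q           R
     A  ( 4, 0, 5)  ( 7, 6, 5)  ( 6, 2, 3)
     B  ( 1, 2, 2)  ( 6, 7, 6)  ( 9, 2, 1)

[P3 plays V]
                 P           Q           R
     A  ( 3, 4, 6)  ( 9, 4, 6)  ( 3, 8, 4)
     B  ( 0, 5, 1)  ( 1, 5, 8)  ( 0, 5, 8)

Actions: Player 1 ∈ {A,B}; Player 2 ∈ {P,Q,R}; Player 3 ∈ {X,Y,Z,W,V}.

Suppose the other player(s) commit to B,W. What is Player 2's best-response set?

u_2(P vs B,W) = 2
u_2(Q vs B,W) = 7
u_2(R vs B,W) = 2
max payoff 7 at {Q}

argmax u_2 = {Q}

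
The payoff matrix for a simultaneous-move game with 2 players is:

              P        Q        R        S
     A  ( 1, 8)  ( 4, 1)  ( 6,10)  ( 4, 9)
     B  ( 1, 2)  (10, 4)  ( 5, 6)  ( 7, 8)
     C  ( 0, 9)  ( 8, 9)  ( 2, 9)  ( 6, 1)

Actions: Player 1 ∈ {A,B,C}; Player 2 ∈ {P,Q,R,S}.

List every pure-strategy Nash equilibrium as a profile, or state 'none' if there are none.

NE set: (A,R), (B,S)

(A,P): not NE [P2→R gives 10>8]
(A,Q): not NE [P1→B gives 10>4; P2→R gives 10>1]
(A,R): NE
(A,S): not NE [P1→B gives 7>4; P2→R gives 10>9]
(B,P): not NE [P2→S gives 8>2]
(B,Q): not NE [P2→S gives 8>4]
(B,R): not NE [P1→A gives 6>5; P2→S gives 8>6]
(B,S): NE
(C,P): not NE [P1→B gives 1>0]
(C,Q): not NE [P1→B gives 10>8]
(C,R): not NE [P1→A gives 6>2]
(C,S): not NE [P1→B gives 7>6; P2→R gives 9>1]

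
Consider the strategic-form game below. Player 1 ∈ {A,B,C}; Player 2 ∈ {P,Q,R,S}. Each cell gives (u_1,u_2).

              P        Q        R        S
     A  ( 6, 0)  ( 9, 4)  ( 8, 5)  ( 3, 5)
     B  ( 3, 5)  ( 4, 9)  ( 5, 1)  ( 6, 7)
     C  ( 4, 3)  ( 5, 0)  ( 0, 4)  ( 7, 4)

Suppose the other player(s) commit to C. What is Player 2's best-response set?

argmax u_2 = {R,S}

u_2(P vs C) = 3
u_2(Q vs C) = 0
u_2(R vs C) = 4
u_2(S vs C) = 4
max payoff 4 at {R,S}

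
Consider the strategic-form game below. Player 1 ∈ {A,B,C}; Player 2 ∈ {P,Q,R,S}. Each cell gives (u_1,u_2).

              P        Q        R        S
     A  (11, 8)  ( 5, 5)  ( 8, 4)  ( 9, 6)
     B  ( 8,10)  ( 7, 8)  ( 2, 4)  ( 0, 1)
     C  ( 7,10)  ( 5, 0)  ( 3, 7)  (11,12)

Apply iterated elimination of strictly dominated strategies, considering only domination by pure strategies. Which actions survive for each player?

Remaining: P1:{A,C} P2:{P,S}

P2 drop Q (P beats it: A:8>5 B:10>8 C:10>0)
P1 drop B (A beats it: P:11>8 R:8>2 S:9>0)
P2 drop R (P beats it: A:8>4 C:10>7)
P1→{A,C} P2→{P,S}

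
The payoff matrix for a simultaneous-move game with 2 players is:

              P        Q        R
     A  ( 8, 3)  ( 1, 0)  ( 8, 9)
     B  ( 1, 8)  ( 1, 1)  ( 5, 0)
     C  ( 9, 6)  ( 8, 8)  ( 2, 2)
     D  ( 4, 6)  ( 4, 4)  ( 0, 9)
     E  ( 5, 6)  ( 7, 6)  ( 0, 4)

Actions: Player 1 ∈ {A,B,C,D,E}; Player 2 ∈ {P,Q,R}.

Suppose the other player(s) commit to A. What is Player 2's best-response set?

u_2(P vs A) = 3
u_2(Q vs A) = 0
u_2(R vs A) = 9
max payoff 9 at {R}

BR_2 = {R}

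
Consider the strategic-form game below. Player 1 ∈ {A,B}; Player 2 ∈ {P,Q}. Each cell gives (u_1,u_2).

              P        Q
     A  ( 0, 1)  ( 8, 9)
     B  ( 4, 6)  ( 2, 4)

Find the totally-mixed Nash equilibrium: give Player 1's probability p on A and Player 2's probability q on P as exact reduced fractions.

P1 mixes 1/5 on A; P2 mixes 3/5 on P

P1 indiff ⇒ q·0+(1-q)·8 = q·4+(1-q)·2 ⇒ q(-4) = (1-q)(-6) ⇒ q = 3/5
P2 indiff ⇒ p·1+(1-p)·6 = p·9+(1-p)·4 ⇒ p(-8) = (1-p)(-2) ⇒ p = 1/5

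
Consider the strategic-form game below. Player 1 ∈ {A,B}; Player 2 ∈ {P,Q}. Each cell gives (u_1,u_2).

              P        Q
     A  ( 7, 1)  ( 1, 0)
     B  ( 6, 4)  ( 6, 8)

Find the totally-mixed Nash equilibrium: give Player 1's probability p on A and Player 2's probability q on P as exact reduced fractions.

P1 indiff ⇒ q·7+(1-q)·1 = q·6+(1-q)·6 ⇒ q(1) = (1-q)(5) ⇒ q = 5/6
P2 indiff ⇒ p·1+(1-p)·4 = p·0+(1-p)·8 ⇒ p(1) = (1-p)(4) ⇒ p = 4/5

P1 mixes 4/5 on A; P2 mixes 5/6 on P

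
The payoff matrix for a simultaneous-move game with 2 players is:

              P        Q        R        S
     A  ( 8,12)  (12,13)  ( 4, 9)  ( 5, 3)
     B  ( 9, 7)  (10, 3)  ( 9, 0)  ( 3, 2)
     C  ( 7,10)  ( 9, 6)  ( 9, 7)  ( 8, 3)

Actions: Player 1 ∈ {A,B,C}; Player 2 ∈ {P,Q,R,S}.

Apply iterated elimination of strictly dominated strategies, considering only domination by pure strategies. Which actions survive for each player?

P2 drop R (P beats it: A:12>9 B:7>0 C:10>7)
P2 drop S (P beats it: A:12>3 B:7>2 C:10>3)
P1 drop C (A beats it: P:8>7 Q:12>9)
P1→{A,B} P2→{P,Q}

IESDS → P1:{A,B} P2:{P,Q}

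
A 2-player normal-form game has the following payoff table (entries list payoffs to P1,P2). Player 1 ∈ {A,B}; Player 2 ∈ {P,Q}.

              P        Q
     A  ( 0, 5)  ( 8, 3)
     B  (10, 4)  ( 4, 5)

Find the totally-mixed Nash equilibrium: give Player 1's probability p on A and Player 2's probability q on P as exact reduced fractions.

P1 indiff ⇒ q·0+(1-q)·8 = q·10+(1-q)·4 ⇒ q(-10) = (1-q)(-4) ⇒ q = 2/7
P2 indiff ⇒ p·5+(1-p)·4 = p·3+(1-p)·5 ⇒ p(2) = (1-p)(1) ⇒ p = 1/3

P1 mixes 1/3 on A; P2 mixes 2/7 on P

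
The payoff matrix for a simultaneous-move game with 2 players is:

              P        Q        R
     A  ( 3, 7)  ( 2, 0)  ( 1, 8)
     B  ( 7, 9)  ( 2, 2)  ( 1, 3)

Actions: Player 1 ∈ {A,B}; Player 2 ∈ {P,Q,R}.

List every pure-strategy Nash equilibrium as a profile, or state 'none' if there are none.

(A,P): not NE [P1→B gives 7>3; P2→R gives 8>7]
(A,Q): not NE [P2→R gives 8>0]
(A,R): NE
(B,P): NE
(B,Q): not NE [P2→P gives 9>2]
(B,R): not NE [P2→P gives 9>3]

PSNE = {(A,R), (B,P)}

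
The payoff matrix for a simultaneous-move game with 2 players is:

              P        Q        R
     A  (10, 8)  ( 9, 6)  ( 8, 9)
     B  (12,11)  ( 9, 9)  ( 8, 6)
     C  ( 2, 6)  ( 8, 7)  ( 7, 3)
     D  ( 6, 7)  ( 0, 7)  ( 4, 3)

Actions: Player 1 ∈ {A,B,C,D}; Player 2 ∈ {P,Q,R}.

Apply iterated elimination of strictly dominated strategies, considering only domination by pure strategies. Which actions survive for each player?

Survivors P1:{A,B} P2:{P,R}

P1 drop C (A beats it: P:10>2 Q:9>8 R:8>7)
P1 drop D (A beats it: P:10>6 Q:9>0 R:8>4)
P2 drop Q (P beats it: A:8>6 B:11>9)
P1→{A,B} P2→{P,R}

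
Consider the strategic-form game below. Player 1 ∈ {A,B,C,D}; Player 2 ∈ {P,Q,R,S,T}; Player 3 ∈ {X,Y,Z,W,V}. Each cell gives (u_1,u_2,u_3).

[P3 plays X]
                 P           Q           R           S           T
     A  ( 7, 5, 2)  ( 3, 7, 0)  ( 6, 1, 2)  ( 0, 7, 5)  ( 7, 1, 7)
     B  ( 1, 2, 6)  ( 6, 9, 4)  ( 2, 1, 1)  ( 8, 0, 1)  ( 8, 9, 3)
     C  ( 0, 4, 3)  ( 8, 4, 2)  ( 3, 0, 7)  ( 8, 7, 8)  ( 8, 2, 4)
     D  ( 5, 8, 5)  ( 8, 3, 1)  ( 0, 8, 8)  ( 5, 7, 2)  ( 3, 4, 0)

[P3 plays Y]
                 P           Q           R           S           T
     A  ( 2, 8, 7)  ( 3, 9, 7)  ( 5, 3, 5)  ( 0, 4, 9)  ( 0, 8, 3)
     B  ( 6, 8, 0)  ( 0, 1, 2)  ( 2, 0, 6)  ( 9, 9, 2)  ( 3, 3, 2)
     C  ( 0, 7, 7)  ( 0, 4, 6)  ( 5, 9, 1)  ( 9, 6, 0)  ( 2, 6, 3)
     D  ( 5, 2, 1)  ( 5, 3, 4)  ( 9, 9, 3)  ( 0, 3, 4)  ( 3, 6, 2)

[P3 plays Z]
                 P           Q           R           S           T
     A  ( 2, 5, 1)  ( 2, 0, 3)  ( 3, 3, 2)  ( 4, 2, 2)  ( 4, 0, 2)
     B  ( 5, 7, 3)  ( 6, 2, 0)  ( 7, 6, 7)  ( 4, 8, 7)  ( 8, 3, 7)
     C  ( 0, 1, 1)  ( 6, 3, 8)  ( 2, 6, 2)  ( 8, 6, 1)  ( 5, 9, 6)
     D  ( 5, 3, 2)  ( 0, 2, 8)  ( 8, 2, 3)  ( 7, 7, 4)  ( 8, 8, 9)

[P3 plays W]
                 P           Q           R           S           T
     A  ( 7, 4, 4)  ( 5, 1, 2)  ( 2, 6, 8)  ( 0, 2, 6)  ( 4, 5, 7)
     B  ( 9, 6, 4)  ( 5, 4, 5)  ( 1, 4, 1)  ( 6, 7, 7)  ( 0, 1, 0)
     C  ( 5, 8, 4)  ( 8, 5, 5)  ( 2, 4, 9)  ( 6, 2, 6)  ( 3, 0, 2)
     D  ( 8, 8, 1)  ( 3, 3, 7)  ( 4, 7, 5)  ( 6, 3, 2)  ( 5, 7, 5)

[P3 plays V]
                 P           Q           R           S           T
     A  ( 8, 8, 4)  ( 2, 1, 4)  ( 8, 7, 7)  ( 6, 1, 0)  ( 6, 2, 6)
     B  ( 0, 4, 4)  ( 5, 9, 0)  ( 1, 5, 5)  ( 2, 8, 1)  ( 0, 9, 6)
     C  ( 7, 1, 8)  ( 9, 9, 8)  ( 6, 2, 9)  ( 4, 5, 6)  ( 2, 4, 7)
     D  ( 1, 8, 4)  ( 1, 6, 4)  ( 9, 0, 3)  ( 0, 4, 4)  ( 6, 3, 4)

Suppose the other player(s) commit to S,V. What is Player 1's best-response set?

BR_1 = {A}

u_1(A vs S,V) = 6
u_1(B vs S,V) = 2
u_1(C vs S,V) = 4
u_1(D vs S,V) = 0
max payoff 6 at {A}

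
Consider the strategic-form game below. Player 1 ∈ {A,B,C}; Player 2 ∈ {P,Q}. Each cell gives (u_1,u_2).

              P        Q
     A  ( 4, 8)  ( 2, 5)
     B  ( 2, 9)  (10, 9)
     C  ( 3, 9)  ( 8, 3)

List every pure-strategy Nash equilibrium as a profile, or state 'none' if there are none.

PSNE = {(A,P), (B,Q)}

(A,P): NE
(A,Q): not NE [P1→B gives 10>2; P2→P gives 8>5]
(B,P): not NE [P1→A gives 4>2]
(B,Q): NE
(C,P): not NE [P1→A gives 4>3]
(C,Q): not NE [P1→B gives 10>8; P2→P gives 9>3]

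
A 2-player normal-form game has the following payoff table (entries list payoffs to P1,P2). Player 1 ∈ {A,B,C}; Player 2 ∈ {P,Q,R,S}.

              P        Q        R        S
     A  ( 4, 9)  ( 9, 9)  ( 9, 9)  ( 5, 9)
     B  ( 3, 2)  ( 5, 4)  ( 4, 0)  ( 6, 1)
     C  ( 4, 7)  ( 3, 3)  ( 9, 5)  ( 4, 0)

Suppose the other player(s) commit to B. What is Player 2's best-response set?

u_2(P vs B) = 2
u_2(Q vs B) = 4
u_2(R vs B) = 0
u_2(S vs B) = 1
max payoff 4 at {Q}

BR_2 = {Q}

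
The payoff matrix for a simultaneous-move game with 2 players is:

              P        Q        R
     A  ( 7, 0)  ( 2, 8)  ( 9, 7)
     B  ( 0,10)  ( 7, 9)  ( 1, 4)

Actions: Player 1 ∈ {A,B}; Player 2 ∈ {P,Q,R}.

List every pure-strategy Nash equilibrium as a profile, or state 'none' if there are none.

(A,P): not NE [P2→Q gives 8>0]
(A,Q): not NE [P1→B gives 7>2]
(A,R): not NE [P2→Q gives 8>7]
(B,P): not NE [P1→A gives 7>0]
(B,Q): not NE [P2→P gives 10>9]
(B,R): not NE [P1→A gives 9>1; P2→P gives 10>4]

Equilibria: none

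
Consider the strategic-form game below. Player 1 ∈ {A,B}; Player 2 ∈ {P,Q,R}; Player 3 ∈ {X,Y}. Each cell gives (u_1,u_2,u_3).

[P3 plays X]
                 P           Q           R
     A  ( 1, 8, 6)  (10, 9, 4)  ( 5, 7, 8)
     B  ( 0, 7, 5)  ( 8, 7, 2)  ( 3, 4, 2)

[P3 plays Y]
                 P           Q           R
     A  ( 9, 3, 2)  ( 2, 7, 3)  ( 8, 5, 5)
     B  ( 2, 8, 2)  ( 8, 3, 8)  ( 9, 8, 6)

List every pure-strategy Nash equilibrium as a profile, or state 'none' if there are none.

(A,P,X): not NE [P2→Q gives 9>8]
(A,P,Y): not NE [P2→Q gives 7>3; P3→X gives 6>2]
(A,Q,X): NE
(A,Q,Y): not NE [P1→B gives 8>2; P3→X gives 4>3]
(A,R,X): not NE [P2→Q gives 9>7]
(A,R,Y): not NE [P1→B gives 9>8; P2→Q gives 7>5; P3→X gives 8>5]
(B,P,X): not NE [P1→A gives 1>0]
(B,P,Y): not NE [P1→A gives 9>2; P3→X gives 5>2]
(B,Q,X): not NE [P1→A gives 10>8; P3→Y gives 8>2]
(B,Q,Y): not NE [P2→R gives 8>3]
(B,R,X): not NE [P1→A gives 5>3; P2→Q gives 7>4; P3→Y gives 6>2]
(B,R,Y): NE

Nash profiles: (A,Q,X), (B,R,Y)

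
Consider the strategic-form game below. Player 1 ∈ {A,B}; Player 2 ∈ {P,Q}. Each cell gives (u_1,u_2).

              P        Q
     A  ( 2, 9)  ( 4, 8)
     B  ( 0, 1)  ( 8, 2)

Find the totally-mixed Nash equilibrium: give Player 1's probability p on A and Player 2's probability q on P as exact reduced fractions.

P1 indiff ⇒ q·2+(1-q)·4 = q·0+(1-q)·8 ⇒ q(2) = (1-q)(4) ⇒ q = 2/3
P2 indiff ⇒ p·9+(1-p)·1 = p·8+(1-p)·2 ⇒ p(1) = (1-p)(1) ⇒ p = 1/2

(p,q) = (1/2, 2/3)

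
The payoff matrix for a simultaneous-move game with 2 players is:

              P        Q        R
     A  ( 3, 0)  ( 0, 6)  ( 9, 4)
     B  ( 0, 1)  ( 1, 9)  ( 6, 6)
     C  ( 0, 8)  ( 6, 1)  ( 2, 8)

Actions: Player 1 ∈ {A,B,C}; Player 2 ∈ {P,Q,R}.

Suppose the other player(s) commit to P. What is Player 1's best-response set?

P1 best: {A}

u_1(A vs P) = 3
u_1(B vs P) = 0
u_1(C vs P) = 0
max payoff 3 at {A}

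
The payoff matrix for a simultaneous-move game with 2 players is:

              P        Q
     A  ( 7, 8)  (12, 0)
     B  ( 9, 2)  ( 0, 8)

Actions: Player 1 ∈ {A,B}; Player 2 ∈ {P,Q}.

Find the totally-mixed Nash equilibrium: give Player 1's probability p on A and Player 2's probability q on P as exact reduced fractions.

(p,q) = (3/7, 6/7)

P1 indiff ⇒ q·7+(1-q)·12 = q·9+(1-q)·0 ⇒ q(-2) = (1-q)(-12) ⇒ q = 6/7
P2 indiff ⇒ p·8+(1-p)·2 = p·0+(1-p)·8 ⇒ p(8) = (1-p)(6) ⇒ p = 3/7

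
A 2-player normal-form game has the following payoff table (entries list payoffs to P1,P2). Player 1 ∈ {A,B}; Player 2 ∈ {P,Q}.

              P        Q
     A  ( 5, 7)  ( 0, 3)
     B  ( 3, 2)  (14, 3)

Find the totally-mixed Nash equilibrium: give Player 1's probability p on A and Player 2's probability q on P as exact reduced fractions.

P1 mixes 1/5 on A; P2 mixes 7/8 on P

P1 indiff ⇒ q·5+(1-q)·0 = q·3+(1-q)·14 ⇒ q(2) = (1-q)(14) ⇒ q = 7/8
P2 indiff ⇒ p·7+(1-p)·2 = p·3+(1-p)·3 ⇒ p(4) = (1-p)(1) ⇒ p = 1/5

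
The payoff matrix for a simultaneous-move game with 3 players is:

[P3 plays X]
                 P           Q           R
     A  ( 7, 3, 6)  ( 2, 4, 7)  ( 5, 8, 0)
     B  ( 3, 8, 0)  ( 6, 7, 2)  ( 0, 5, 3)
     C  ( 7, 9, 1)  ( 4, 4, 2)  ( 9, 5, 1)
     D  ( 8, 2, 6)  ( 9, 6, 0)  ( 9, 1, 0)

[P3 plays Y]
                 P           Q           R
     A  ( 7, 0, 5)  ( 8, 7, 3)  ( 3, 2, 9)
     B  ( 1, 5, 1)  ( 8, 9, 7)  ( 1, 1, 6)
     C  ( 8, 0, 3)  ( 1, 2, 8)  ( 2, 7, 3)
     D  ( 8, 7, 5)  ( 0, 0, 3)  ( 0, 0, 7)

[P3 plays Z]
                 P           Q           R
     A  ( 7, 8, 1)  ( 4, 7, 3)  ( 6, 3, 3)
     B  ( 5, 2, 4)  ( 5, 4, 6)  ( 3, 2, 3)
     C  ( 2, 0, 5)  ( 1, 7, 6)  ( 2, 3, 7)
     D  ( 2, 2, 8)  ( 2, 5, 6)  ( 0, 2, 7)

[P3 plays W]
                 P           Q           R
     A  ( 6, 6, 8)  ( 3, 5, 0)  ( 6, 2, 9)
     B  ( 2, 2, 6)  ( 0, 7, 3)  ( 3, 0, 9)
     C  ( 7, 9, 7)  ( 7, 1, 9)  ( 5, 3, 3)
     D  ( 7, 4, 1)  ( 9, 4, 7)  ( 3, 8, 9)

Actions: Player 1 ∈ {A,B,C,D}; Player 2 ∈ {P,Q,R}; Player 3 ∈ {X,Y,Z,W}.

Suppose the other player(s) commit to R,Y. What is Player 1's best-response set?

BR_1 = {A}

u_1(A vs R,Y) = 3
u_1(B vs R,Y) = 1
u_1(C vs R,Y) = 2
u_1(D vs R,Y) = 0
max payoff 3 at {A}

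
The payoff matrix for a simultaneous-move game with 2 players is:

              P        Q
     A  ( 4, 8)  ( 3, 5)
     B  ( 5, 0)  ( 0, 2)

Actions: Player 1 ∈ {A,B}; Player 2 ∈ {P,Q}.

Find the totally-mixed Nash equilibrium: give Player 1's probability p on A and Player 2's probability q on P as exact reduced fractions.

p=2/5, q=3/4

P1 indiff ⇒ q·4+(1-q)·3 = q·5+(1-q)·0 ⇒ q(-1) = (1-q)(-3) ⇒ q = 3/4
P2 indiff ⇒ p·8+(1-p)·0 = p·5+(1-p)·2 ⇒ p(3) = (1-p)(2) ⇒ p = 2/5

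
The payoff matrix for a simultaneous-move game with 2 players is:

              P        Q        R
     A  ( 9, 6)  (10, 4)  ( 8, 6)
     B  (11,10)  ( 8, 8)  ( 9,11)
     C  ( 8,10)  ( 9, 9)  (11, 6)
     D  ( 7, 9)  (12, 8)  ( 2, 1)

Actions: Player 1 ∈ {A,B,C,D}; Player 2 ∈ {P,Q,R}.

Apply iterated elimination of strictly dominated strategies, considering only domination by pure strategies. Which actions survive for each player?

P2 drop Q (P beats it: A:6>4 B:10>8 C:10>9 D:9>8)
P1 drop A (B beats it: P:11>9 R:9>8)
P1 drop D (B beats it: P:11>7 R:9>2)
P1→{B,C} P2→{P,R}

Remaining: P1:{B,C} P2:{P,R}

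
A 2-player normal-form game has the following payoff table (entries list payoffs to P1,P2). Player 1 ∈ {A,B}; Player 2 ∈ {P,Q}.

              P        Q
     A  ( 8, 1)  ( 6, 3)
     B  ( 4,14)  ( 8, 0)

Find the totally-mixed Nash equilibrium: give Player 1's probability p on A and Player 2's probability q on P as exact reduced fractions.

P1 indiff ⇒ q·8+(1-q)·6 = q·4+(1-q)·8 ⇒ q(4) = (1-q)(2) ⇒ q = 1/3
P2 indiff ⇒ p·1+(1-p)·14 = p·3+(1-p)·0 ⇒ p(-2) = (1-p)(-14) ⇒ p = 7/8

p=7/8, q=1/3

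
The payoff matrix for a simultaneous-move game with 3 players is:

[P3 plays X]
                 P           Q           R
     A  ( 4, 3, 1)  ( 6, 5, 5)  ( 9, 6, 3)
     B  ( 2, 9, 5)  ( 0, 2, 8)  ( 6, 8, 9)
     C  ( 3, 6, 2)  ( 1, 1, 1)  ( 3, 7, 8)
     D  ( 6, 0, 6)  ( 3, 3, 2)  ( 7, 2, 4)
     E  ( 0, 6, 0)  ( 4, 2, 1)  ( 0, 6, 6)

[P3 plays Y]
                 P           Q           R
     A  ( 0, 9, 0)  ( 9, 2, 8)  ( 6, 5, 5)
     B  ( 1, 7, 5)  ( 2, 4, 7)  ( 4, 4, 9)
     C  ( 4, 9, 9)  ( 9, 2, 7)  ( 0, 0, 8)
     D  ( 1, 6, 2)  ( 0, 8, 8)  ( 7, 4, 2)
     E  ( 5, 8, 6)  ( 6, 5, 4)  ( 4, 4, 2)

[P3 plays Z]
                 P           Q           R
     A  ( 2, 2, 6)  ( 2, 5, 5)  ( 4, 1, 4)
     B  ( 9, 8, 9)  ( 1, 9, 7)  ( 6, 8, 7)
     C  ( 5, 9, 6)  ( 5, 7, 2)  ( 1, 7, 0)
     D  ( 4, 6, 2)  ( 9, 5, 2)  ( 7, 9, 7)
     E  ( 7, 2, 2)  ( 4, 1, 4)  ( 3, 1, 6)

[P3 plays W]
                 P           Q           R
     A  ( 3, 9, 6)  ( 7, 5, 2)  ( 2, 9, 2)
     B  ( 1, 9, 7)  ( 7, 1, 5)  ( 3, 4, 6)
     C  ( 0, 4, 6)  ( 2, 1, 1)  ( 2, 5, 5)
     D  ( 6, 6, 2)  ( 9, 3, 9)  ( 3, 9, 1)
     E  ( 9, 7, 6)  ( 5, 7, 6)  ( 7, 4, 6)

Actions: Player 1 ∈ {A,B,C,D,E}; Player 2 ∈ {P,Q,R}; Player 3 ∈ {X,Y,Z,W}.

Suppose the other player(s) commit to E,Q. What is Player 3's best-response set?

P3 best: {W}

u_3(X vs E,Q) = 1
u_3(Y vs E,Q) = 4
u_3(Z vs E,Q) = 4
u_3(W vs E,Q) = 6
max payoff 6 at {W}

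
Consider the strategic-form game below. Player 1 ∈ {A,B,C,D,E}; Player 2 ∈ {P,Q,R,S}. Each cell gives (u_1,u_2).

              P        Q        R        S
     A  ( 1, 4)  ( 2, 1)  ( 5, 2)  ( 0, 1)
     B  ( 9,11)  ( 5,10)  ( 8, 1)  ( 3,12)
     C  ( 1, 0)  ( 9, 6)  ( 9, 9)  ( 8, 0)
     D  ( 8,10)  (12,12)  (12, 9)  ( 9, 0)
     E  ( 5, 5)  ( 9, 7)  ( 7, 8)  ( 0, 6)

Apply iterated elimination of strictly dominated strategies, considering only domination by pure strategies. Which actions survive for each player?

P1 drop A (B beats it: P:9>1 Q:5>2 R:8>5 S:3>0)
P1 drop C (D beats it: P:8>1 Q:12>9 R:12>9 S:9>8)
P1 drop E (D beats it: P:8>5 Q:12>9 R:12>7 S:9>0)
P2 drop R (P beats it: B:11>1 D:10>9)
P1→{B,D} P2→{P,Q,S}

IESDS → P1:{B,D} P2:{P,Q,S}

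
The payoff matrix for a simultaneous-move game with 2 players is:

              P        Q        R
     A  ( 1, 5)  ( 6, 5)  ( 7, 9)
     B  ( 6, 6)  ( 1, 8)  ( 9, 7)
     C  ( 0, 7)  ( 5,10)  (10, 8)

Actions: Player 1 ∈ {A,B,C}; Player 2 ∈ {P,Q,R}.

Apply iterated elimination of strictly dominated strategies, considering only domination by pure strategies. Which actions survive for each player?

P2 drop P (R beats it: A:9>5 B:7>6 C:8>7)
P1 drop B (C beats it: Q:5>1 R:10>9)
P1→{A,C} P2→{Q,R}

Remaining: P1:{A,C} P2:{Q,R}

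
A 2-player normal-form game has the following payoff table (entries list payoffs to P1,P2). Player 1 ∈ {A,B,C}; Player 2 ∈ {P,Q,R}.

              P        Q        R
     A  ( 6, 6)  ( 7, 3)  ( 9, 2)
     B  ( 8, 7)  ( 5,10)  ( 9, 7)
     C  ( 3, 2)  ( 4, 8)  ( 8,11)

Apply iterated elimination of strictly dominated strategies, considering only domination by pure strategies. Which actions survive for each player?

P1 drop C (A beats it: P:6>3 Q:7>4 R:9>8)
P2 drop R (Q beats it: A:3>2 B:10>7)
P1→{A,B} P2→{P,Q}

Survivors P1:{A,B} P2:{P,Q}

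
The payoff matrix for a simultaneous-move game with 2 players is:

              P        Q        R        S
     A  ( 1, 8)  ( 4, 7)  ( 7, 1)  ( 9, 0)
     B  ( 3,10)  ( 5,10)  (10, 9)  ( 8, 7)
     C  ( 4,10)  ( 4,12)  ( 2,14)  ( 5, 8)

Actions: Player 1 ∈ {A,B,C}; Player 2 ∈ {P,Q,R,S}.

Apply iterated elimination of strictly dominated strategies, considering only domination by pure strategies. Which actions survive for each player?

P2 drop S (P beats it: A:8>0 B:10>7 C:10>8)
P1 drop A (B beats it: P:3>1 Q:5>4 R:10>7)
P1→{B,C} P2→{P,Q,R}

Survivors P1:{B,C} P2:{P,Q,R}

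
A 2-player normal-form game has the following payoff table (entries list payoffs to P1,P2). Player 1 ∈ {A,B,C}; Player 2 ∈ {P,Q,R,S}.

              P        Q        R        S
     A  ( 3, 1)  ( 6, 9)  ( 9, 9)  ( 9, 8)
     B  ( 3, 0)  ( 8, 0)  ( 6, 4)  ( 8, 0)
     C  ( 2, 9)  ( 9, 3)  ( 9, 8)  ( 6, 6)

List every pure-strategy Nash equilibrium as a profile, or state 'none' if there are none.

(A,P): not NE [P2→R gives 9>1]
(A,Q): not NE [P1→C gives 9>6]
(A,R): NE
(A,S): not NE [P2→R gives 9>8]
(B,P): not NE [P2→R gives 4>0]
(B,Q): not NE [P1→C gives 9>8; P2→R gives 4>0]
(B,R): not NE [P1→C gives 9>6]
(B,S): not NE [P1→A gives 9>8; P2→R gives 4>0]
(C,P): not NE [P1→B gives 3>2]
(C,Q): not NE [P2→P gives 9>3]
(C,R): not NE [P2→P gives 9>8]
(C,S): not NE [P1→A gives 9>6; P2→P gives 9>6]

PSNE = {(A,R)}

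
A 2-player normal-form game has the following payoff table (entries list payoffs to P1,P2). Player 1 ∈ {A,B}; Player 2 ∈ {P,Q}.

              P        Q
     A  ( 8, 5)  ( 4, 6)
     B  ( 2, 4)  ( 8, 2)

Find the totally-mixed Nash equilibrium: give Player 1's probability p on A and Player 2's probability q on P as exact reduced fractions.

p=2/3, q=2/5

P1 indiff ⇒ q·8+(1-q)·4 = q·2+(1-q)·8 ⇒ q(6) = (1-q)(4) ⇒ q = 2/5
P2 indiff ⇒ p·5+(1-p)·4 = p·6+(1-p)·2 ⇒ p(-1) = (1-p)(-2) ⇒ p = 2/3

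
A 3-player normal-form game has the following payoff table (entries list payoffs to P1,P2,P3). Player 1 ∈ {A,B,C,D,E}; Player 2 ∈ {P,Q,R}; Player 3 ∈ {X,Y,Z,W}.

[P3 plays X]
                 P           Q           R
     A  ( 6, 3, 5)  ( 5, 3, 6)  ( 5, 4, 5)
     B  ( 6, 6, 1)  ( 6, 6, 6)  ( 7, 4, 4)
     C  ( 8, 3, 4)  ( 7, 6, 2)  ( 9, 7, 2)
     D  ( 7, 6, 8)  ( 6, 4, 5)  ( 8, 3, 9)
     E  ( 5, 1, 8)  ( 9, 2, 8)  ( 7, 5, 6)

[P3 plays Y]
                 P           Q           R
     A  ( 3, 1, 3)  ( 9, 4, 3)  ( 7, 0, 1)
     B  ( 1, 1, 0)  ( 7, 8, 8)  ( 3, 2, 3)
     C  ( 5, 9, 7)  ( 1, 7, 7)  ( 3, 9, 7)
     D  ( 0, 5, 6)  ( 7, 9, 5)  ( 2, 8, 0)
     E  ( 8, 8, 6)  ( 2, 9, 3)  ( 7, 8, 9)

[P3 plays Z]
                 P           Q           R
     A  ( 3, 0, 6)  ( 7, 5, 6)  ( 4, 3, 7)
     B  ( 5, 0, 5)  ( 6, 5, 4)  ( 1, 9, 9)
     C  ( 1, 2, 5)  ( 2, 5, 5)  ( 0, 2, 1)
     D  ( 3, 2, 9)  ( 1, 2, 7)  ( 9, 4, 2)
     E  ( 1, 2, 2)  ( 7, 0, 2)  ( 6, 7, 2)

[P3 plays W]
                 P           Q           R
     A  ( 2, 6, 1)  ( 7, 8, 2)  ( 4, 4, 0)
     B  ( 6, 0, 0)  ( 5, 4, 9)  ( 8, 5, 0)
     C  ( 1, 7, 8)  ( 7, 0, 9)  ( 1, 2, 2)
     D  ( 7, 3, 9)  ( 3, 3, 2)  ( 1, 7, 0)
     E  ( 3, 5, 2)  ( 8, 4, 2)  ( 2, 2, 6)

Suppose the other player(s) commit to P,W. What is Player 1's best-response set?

argmax u_1 = {D}

u_1(A vs P,W) = 2
u_1(B vs P,W) = 6
u_1(C vs P,W) = 1
u_1(D vs P,W) = 7
u_1(E vs P,W) = 3
max payoff 7 at {D}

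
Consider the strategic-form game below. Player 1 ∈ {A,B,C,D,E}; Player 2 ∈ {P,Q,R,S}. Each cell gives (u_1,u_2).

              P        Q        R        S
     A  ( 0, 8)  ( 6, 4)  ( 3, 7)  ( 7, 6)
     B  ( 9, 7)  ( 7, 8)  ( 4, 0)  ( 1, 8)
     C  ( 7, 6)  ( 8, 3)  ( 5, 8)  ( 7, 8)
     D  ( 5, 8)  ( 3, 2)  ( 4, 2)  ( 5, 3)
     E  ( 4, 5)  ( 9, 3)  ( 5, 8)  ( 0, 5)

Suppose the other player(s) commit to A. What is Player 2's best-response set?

u_2(P vs A) = 8
u_2(Q vs A) = 4
u_2(R vs A) = 7
u_2(S vs A) = 6
max payoff 8 at {P}

P2 best: {P}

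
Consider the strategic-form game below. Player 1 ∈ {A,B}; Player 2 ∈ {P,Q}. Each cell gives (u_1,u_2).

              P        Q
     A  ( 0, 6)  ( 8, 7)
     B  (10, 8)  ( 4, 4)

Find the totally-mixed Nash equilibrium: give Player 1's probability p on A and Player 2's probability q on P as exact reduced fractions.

P1 indiff ⇒ q·0+(1-q)·8 = q·10+(1-q)·4 ⇒ q(-10) = (1-q)(-4) ⇒ q = 2/7
P2 indiff ⇒ p·6+(1-p)·8 = p·7+(1-p)·4 ⇒ p(-1) = (1-p)(-4) ⇒ p = 4/5

p=4/5, q=2/7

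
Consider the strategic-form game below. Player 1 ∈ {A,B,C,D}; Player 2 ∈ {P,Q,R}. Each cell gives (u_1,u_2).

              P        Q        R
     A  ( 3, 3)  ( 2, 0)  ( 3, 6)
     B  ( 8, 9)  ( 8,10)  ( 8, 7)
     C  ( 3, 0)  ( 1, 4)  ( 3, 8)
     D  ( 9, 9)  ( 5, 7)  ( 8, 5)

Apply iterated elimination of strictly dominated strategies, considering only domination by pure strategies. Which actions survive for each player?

Remaining: P1:{B,D} P2:{P,Q}

P1 drop A (B beats it: P:8>3 Q:8>2 R:8>3)
P1 drop C (B beats it: P:8>3 Q:8>1 R:8>3)
P2 drop R (P beats it: B:9>7 D:9>5)
P1→{B,D} P2→{P,Q}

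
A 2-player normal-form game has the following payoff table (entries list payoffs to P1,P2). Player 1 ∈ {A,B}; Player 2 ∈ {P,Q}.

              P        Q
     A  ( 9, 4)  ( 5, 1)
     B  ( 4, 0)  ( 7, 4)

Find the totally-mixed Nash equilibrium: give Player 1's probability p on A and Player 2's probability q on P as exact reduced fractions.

P1 indiff ⇒ q·9+(1-q)·5 = q·4+(1-q)·7 ⇒ q(5) = (1-q)(2) ⇒ q = 2/7
P2 indiff ⇒ p·4+(1-p)·0 = p·1+(1-p)·4 ⇒ p(3) = (1-p)(4) ⇒ p = 4/7

P1 mixes 4/7 on A; P2 mixes 2/7 on P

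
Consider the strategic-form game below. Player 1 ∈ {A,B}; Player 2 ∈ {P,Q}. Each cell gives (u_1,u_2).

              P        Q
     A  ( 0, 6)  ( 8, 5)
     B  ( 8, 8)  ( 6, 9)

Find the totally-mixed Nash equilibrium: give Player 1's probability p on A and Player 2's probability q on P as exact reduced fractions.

P1 indiff ⇒ q·0+(1-q)·8 = q·8+(1-q)·6 ⇒ q(-8) = (1-q)(-2) ⇒ q = 1/5
P2 indiff ⇒ p·6+(1-p)·8 = p·5+(1-p)·9 ⇒ p(1) = (1-p)(1) ⇒ p = 1/2

P1 mixes 1/2 on A; P2 mixes 1/5 on P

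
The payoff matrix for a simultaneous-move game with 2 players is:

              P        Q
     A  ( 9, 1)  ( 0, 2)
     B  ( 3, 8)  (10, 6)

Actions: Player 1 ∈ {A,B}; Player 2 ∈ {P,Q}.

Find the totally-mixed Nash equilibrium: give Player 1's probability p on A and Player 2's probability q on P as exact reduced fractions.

(p,q) = (2/3, 5/8)

P1 indiff ⇒ q·9+(1-q)·0 = q·3+(1-q)·10 ⇒ q(6) = (1-q)(10) ⇒ q = 5/8
P2 indiff ⇒ p·1+(1-p)·8 = p·2+(1-p)·6 ⇒ p(-1) = (1-p)(-2) ⇒ p = 2/3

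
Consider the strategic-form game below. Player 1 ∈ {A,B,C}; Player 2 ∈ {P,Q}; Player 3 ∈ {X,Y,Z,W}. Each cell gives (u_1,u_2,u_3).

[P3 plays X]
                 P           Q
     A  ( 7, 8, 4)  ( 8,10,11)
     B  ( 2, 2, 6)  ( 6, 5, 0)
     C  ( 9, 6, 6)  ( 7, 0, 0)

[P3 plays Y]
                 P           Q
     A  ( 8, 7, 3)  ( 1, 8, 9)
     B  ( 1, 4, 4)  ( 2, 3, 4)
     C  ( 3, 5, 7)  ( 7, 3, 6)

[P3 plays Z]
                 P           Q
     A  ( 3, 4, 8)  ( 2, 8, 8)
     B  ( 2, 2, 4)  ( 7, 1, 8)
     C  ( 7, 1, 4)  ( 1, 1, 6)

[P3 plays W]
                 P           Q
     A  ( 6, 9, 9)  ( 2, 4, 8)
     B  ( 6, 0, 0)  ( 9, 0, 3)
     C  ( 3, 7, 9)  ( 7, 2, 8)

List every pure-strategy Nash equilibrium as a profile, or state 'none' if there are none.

(A,P,X): not NE [P1→C gives 9>7; P2→Q gives 10>8; P3→W gives 9>4]
(A,P,Y): not NE [P2→Q gives 8>7; P3→W gives 9>3]
(A,P,Z): not NE [P1→C gives 7>3; P2→Q gives 8>4; P3→W gives 9>8]
(A,P,W): NE
(A,Q,X): NE
(A,Q,Y): not NE [P1→C gives 7>1; P3→X gives 11>9]
(A,Q,Z): not NE [P1→B gives 7>2; P3→X gives 11>8]
(A,Q,W): not NE [P1→B gives 9>2; P2→P gives 9>4; P3→X gives 11>8]
(B,P,X): not NE [P1→C gives 9>2; P2→Q gives 5>2]
(B,P,Y): not NE [P1→A gives 8>1; P3→X gives 6>4]
(B,P,Z): not NE [P1→C gives 7>2; P3→X gives 6>4]
(B,P,W): not NE [P3→X gives 6>0]
(B,Q,X): not NE [P1→A gives 8>6; P3→Z gives 8>0]
(B,Q,Y): not NE [P1→C gives 7>2; P2→P gives 4>3; P3→Z gives 8>4]
(B,Q,Z): not NE [P2→P gives 2>1]
(B,Q,W): not NE [P3→Z gives 8>3]
(C,P,X): not NE [P3→W gives 9>6]
(C,P,Y): not NE [P1→A gives 8>3; P3→W gives 9>7]
(C,P,Z): not NE [P3→W gives 9>4]
(C,P,W): not NE [P1→B gives 6>3]
(C,Q,X): not NE [P1→A gives 8>7; P2→P gives 6>0; P3→W gives 8>0]
(C,Q,Y): not NE [P2→P gives 5>3; P3→W gives 8>6]
(C,Q,Z): not NE [P1→B gives 7>1; P3→W gives 8>6]
(C,Q,W): not NE [P1→B gives 9>7; P2→P gives 7>2]

Nash profiles: (A,P,W), (A,Q,X)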